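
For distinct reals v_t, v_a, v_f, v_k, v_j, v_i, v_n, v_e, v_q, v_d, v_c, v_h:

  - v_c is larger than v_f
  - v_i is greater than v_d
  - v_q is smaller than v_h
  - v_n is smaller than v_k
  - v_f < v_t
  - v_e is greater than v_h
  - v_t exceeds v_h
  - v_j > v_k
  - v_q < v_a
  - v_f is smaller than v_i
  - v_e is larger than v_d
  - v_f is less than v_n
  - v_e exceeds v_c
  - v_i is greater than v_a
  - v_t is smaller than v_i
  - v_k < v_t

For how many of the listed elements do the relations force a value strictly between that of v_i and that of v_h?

1

Chaining upward from v_h reaches: v_e, v_t.
Chaining downward from v_i reaches: v_f, v_n, v_q, v_d, v_k, v_t, v_a.
Strictly between v_h and v_i are those in both lists: v_t — 1 element.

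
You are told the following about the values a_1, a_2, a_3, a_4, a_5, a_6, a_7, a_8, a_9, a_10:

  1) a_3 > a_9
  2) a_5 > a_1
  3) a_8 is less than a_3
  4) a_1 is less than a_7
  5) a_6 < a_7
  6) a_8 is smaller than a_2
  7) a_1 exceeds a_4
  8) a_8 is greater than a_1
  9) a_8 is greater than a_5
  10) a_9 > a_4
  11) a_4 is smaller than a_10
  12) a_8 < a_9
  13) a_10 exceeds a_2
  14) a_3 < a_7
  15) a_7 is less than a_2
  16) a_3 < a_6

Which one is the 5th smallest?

Piecing the relations together gives one ordering: a_4 < a_1 < a_5 < a_8 < a_9 < a_3 < a_6 < a_7 < a_2 < a_10.
Counting 5 from the smallest end gives a_9.

a_9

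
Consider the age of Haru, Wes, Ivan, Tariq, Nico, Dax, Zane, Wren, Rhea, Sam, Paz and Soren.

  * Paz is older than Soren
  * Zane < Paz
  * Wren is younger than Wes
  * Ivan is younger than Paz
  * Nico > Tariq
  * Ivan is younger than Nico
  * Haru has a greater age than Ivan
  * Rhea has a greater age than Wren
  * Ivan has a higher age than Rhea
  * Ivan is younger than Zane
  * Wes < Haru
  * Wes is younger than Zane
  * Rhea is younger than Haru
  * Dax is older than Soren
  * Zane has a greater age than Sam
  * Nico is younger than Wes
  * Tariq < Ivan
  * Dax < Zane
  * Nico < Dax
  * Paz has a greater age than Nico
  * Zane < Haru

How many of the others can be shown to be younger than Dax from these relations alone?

The elements the relations force below Dax are Wren, Tariq, Rhea, Ivan, Nico, Soren — no chain reaches any other.
That is 6.

6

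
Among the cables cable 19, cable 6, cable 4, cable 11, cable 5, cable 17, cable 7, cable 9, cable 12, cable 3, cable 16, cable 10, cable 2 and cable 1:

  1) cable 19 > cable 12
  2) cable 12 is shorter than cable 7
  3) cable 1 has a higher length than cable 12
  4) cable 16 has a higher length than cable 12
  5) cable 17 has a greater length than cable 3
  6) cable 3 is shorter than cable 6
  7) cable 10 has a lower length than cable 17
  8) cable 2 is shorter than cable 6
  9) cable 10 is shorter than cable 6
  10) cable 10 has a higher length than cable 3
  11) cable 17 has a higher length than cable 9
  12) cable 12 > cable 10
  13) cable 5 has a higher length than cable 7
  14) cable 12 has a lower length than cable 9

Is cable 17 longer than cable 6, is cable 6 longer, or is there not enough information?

undetermined

Following every chain through cable 6: below cable 6 we get cable 2, cable 3, cable 10.
cable 17 is not reached, and no chain runs the other way from cable 17 to cable 6.
So the given relations leave the order of cable 6 and cable 17 undetermined.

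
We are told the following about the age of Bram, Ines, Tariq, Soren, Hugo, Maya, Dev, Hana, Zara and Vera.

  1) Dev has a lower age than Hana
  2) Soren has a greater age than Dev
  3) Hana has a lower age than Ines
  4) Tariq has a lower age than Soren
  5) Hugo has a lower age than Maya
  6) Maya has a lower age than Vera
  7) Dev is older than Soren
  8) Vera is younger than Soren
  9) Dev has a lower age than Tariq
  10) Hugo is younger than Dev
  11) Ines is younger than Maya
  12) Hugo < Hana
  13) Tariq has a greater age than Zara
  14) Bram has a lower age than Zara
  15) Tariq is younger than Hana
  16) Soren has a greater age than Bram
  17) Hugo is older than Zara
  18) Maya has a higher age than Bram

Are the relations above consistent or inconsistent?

inconsistent

We have Soren < Dev stated directly, yet also Dev < Tariq < Hana < Ines < Maya < Vera < Soren by chaining the others — so Dev < Soren. Contradiction.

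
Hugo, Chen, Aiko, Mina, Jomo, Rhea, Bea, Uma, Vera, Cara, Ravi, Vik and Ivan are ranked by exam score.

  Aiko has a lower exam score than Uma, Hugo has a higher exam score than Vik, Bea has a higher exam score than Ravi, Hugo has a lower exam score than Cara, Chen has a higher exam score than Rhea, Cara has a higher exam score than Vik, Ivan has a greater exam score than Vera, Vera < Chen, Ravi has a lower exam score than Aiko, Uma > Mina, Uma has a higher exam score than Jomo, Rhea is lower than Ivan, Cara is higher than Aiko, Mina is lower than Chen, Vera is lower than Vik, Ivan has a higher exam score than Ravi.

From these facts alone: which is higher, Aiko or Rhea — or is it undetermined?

Following every chain through Rhea: above Rhea we get Chen, Ivan.
Aiko is not reached, and no chain runs the other way from Aiko to Rhea.
So the given relations leave the order of Rhea and Aiko undetermined.

undetermined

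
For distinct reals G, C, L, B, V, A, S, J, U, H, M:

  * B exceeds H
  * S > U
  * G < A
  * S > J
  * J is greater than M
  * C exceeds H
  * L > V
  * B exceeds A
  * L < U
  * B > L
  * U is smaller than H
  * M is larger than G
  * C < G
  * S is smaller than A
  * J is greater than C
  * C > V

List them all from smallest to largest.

V < L < U < H < C < G < M < J < S < A < B

Each adjacent pair is fixed by a given relation: V < L; L < U; U < H; H < C; C < G; G < M; M < J; J < S; S < A; A < B. Chaining them end to end gives the full order.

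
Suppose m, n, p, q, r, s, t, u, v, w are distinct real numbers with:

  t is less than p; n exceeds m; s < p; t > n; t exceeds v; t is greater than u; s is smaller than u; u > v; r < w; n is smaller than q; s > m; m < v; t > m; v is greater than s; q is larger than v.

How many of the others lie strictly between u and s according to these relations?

1

Chaining upward from s reaches: v, q, t, p.
Chaining downward from u reaches: m, v.
Strictly between s and u are those in both lists: v — 1 element.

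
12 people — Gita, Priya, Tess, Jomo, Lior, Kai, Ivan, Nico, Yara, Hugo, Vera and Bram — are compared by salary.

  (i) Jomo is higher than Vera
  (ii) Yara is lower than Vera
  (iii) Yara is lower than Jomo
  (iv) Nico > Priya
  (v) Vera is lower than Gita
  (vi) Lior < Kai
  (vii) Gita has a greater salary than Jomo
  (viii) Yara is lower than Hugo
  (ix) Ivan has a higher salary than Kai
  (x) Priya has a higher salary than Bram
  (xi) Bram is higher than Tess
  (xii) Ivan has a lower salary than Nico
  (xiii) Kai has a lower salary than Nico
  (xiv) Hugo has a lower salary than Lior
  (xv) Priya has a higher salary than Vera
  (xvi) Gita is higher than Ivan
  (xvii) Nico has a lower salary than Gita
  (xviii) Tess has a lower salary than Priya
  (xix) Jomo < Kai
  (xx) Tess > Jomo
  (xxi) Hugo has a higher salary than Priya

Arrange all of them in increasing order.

Nothing is placed below Yara, so it is least; from there Yara < Vera; Vera < Jomo; Jomo < Tess; Tess < Bram; Bram < Priya; Priya < Hugo; Hugo < Lior; Lior < Kai; Kai < Ivan; Ivan < Nico; Nico < Gita, each given directly.

Yara < Vera < Jomo < Tess < Bram < Priya < Hugo < Lior < Kai < Ivan < Nico < Gita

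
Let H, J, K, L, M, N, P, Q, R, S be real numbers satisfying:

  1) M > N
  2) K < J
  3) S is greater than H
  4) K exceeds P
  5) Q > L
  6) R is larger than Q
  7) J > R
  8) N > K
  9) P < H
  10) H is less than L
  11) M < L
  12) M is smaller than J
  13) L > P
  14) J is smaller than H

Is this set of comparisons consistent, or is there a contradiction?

We have H < L stated directly, yet also L < Q < R < J < H by chaining the others — so L < H. Contradiction.

inconsistent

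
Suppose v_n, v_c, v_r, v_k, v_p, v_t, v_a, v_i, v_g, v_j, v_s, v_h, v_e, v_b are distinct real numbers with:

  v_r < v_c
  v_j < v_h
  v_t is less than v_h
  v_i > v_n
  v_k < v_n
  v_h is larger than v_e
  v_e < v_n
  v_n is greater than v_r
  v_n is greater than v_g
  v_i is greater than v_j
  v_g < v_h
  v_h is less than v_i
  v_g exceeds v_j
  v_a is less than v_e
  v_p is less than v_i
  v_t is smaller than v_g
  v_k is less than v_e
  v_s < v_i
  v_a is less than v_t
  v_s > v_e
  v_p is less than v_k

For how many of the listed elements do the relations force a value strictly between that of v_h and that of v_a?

The relations place v_a below v_h. An element lies strictly between them when it is forced above v_a and also forced below v_h.
Above v_a: {v_t, v_e, v_s, v_g, v_n, v_i}. Below v_h: {v_t, v_p, v_k, v_j, v_e, v_g}.
Intersection: {v_t, v_e, v_g} — 3.

3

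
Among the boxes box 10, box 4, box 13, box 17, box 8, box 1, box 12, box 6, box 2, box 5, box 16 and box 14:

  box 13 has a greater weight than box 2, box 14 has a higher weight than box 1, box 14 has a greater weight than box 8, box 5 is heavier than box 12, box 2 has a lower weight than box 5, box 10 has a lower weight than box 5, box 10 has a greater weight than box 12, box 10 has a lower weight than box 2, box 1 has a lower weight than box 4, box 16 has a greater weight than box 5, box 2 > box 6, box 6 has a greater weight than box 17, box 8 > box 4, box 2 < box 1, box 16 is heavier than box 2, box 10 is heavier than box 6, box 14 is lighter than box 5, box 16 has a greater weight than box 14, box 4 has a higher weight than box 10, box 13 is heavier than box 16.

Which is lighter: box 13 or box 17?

box 17

Link the given pairs in sequence: box 17 < box 6; box 6 < box 10; box 10 < box 2; box 2 < box 1; box 1 < box 4; box 4 < box 8; box 8 < box 14; box 14 < box 5; box 5 < box 16; box 16 < box 13.
Together: box 17 < box 6 < box 10 < box 2 < box 1 < box 4 < box 8 < box 14 < box 5 < box 16 < box 13.
So box 17 < box 13; box 17 is the lighter of the two.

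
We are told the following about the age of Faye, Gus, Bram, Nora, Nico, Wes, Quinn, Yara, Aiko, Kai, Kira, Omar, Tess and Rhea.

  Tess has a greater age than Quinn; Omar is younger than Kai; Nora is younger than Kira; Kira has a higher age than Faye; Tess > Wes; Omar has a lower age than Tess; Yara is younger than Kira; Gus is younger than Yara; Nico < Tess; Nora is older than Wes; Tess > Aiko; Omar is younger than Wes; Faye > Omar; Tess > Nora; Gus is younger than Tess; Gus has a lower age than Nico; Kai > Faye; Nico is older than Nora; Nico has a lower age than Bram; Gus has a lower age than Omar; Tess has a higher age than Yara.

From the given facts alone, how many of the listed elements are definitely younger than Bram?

Directly below Bram: Nico.
One step further: Gus, Nora (3 so far).
One step further: Wes (4 so far).
One step further: Omar (5 so far).
Nothing else is reachable below Bram; 5 in all.

5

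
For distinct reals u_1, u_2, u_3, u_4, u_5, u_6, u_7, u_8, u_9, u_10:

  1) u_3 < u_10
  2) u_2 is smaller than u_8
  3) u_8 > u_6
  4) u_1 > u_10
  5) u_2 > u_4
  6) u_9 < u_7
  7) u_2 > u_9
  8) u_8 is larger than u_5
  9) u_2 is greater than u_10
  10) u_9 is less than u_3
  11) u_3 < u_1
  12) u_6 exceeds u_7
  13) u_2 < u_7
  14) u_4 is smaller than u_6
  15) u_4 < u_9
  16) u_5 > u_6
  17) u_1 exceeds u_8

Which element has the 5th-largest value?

u_7

Piecing the relations together gives one ordering: u_4 < u_9 < u_3 < u_10 < u_2 < u_7 < u_6 < u_5 < u_8 < u_1.
Counting 5 from the largest end gives u_7.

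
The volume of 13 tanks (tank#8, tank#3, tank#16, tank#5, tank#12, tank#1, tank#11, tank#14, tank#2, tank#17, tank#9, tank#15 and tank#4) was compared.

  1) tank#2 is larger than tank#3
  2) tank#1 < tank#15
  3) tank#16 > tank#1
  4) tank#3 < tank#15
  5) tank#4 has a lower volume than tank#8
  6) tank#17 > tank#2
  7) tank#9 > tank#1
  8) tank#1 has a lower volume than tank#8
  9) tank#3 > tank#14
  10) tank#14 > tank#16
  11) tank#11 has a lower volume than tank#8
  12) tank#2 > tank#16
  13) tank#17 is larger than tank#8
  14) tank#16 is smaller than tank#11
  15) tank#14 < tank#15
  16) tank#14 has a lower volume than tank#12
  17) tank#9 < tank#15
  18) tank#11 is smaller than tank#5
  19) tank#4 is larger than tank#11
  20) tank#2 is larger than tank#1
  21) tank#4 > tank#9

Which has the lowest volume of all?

tank#1

tank#16 is not least since tank#1 < tank#16; tank#14 is not least since tank#16 < tank#14; tank#9 is not least since tank#1 < tank#9; tank#11 is not least since tank#16 < tank#11; tank#3 is not least since tank#14 < tank#3; tank#4 is not least since tank#11 < tank#4; tank#8 is not least since tank#1 < tank#8; tank#2 is not least since tank#1 < tank#2; tank#12 is not least since tank#14 < tank#12; tank#5 is not least since tank#11 < tank#5; tank#17 is not least since tank#2 < tank#17; tank#15 is not least since tank#9 < tank#15.
Only tank#1 has nothing below it, so tank#1 is the lowest volume.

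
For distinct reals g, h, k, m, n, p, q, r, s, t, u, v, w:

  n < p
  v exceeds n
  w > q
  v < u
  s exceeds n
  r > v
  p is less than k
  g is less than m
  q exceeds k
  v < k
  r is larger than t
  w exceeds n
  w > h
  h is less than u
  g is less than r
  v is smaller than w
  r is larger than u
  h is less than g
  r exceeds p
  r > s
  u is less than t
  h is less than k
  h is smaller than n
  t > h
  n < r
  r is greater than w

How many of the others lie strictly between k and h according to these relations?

The relations place h below k. An element lies strictly between them when it is forced above h and also forced below k.
Above h: {n, v, s, p, g, u, q, w, t, m, r}. Below k: {n, v, p}.
Intersection: {n, v, p} — 3.

3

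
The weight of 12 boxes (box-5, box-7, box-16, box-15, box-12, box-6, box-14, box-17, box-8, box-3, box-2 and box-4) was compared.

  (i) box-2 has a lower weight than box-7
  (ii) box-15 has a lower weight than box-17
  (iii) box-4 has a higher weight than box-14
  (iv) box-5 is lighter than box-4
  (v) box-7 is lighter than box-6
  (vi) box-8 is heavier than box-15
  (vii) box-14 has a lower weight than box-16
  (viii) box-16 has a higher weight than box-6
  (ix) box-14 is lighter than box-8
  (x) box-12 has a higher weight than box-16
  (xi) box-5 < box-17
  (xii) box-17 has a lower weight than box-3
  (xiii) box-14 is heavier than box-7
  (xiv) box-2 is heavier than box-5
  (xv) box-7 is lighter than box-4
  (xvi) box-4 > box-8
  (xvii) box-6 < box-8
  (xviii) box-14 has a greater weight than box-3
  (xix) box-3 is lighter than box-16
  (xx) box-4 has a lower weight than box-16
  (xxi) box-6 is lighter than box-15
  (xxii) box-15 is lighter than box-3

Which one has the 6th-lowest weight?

box-17

The consecutive relations fix a unique order: box-5 < box-2 < box-7 < box-6 < box-15 < box-17 < box-3 < box-14 < box-8 < box-4 < box-16 < box-12.
Counting 6 from the smallest end gives box-17.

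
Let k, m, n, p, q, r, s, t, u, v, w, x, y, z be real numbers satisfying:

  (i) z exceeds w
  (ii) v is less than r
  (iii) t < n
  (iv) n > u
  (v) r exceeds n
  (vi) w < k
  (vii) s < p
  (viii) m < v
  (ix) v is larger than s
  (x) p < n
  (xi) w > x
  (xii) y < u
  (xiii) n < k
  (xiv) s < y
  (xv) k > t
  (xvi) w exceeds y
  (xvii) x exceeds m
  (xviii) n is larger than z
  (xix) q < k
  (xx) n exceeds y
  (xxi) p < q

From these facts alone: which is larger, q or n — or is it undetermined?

Following every chain through q: above q we get k; below q we get s, p.
n is not reached, and no chain runs the other way from n to q.
So the given relations leave the order of q and n undetermined.

undetermined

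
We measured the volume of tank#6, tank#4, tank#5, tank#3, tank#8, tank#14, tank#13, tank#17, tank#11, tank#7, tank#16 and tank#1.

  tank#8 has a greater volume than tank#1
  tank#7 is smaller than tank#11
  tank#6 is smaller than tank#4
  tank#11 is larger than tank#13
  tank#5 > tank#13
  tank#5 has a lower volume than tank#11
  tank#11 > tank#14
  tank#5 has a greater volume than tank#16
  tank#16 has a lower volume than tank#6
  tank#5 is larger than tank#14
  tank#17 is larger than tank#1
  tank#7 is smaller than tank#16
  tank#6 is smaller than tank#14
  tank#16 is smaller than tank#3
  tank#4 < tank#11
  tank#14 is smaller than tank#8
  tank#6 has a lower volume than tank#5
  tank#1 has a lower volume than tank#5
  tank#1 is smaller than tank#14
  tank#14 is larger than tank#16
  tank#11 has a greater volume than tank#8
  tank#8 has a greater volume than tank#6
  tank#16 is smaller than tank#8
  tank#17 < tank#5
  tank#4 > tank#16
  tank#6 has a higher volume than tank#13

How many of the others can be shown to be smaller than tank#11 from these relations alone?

From tank#11 the given relations immediately reach tank#7, tank#13, tank#14, tank#4, tank#8, tank#5.
From those, tank#1, tank#16, tank#6, tank#17 — 10 in total.
Nothing else is reachable below tank#11; 10 in all.

10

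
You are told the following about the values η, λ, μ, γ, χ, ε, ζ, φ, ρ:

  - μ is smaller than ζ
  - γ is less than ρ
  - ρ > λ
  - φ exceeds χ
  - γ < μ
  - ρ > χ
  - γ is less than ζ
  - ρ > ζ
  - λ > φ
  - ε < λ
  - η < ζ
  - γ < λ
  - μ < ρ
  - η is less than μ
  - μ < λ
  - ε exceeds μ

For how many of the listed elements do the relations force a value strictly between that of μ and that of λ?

1

Chaining upward from μ reaches: ε, ζ, ρ.
Chaining downward from λ reaches: η, γ, χ, φ, ε.
Strictly between μ and λ are those in both lists: ε — 1 element.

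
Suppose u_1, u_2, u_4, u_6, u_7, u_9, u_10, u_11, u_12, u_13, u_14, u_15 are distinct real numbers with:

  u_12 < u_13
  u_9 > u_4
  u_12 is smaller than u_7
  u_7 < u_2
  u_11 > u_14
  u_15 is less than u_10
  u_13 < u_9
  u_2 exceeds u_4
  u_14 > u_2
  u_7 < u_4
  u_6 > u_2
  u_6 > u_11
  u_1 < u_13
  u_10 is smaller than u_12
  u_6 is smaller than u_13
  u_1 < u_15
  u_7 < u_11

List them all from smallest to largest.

u_1 < u_15 < u_10 < u_12 < u_7 < u_4 < u_2 < u_14 < u_11 < u_6 < u_13 < u_9

Nothing is placed below u_1, so it is least; from there u_1 < u_15; u_15 < u_10; u_10 < u_12; u_12 < u_7; u_7 < u_4; u_4 < u_2; u_2 < u_14; u_14 < u_11; u_11 < u_6; u_6 < u_13; u_13 < u_9, each given directly.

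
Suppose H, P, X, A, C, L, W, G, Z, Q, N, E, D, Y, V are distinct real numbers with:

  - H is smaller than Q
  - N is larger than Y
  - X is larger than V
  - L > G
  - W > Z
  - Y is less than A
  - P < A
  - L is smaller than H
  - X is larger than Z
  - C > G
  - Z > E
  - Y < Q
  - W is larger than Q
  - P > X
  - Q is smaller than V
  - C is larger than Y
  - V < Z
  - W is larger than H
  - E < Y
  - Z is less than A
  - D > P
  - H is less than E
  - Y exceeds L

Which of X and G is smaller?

G

G < L and L < H give G < H.
With H < E: G < L < H < E.
Then E < Y extends the chain to Y.
Then Y < Q extends the chain to Q.
Then Q < V extends the chain to V.
Then V < Z extends the chain to Z.
With Z < X: G < L < H < E < Y < Q < V < Z < X.
So G < X; G is the smaller of the two.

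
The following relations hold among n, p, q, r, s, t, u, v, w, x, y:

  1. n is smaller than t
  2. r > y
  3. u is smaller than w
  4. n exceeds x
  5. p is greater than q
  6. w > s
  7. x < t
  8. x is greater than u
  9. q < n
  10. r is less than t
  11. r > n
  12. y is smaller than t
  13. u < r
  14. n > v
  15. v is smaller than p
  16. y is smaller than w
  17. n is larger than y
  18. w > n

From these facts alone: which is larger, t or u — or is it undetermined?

t

Chaining the given relations: u < x < n < r < t.
So t is larger.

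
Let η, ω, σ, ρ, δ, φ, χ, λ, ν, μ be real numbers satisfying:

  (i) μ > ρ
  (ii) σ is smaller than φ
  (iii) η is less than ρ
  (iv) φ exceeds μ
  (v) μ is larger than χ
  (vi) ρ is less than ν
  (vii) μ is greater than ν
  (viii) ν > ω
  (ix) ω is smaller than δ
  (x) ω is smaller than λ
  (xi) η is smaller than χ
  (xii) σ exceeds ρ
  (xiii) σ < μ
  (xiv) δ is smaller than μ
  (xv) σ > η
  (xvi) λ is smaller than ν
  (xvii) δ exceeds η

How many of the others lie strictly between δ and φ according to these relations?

1

Chaining upward from δ reaches: μ.
Chaining downward from φ reaches: ω, η, ρ, λ, σ, χ, ν, μ.
Strictly between δ and φ are those in both lists: μ — 1 element.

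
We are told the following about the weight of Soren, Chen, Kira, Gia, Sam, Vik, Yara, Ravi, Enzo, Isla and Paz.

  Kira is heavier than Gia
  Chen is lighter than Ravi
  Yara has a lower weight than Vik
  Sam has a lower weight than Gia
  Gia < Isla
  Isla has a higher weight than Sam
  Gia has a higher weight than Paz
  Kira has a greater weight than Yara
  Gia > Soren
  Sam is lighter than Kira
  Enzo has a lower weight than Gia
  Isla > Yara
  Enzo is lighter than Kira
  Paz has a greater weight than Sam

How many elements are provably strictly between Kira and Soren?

1

Chaining upward from Soren reaches: Gia, Isla.
Chaining downward from Kira reaches: Sam, Enzo, Paz, Gia, Yara.
Strictly between Soren and Kira are those in both lists: Gia — 1 element.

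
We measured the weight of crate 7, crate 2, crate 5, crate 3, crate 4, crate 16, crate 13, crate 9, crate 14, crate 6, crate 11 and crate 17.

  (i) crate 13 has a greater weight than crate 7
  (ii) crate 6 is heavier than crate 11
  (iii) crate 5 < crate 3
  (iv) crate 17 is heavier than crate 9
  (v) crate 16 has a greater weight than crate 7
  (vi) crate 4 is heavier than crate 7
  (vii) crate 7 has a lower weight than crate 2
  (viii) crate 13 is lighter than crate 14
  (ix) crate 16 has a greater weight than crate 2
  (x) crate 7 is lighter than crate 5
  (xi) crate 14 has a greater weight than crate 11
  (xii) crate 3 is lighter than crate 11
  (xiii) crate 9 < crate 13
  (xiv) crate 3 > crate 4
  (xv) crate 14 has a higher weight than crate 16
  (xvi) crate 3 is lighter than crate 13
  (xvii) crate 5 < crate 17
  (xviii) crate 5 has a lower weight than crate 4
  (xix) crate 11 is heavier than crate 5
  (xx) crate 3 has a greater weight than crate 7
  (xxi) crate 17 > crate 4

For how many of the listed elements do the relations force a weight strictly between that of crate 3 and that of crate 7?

2

The relations place crate 7 below crate 3. An element lies strictly between them when it is forced above crate 7 and also forced below crate 3.
Above crate 7: {crate 2, crate 16, crate 5, crate 4, crate 13, crate 11, crate 6, crate 17, crate 14}. Below crate 3: {crate 5, crate 4}.
Intersection: {crate 5, crate 4} — 2.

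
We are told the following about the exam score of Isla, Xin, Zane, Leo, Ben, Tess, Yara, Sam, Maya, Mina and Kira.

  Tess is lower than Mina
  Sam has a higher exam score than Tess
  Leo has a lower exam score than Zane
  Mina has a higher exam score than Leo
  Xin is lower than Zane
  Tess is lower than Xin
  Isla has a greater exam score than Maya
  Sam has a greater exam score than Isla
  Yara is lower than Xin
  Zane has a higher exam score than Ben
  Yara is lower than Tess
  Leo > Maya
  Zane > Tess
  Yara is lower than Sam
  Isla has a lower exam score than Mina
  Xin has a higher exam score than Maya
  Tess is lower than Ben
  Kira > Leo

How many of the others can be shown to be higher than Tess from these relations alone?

From Tess the given relations immediately reach Ben, Xin, Mina, Zane, Sam.
No other element is forced above Tess by the given relations, so the count is 5.

5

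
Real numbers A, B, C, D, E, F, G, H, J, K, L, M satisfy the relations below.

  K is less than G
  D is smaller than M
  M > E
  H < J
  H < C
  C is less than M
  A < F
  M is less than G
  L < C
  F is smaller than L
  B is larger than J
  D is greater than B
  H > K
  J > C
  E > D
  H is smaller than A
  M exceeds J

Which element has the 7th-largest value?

C

Piecing the relations together gives one ordering: K < H < A < F < L < C < J < B < D < E < M < G.
The 7th largest is C.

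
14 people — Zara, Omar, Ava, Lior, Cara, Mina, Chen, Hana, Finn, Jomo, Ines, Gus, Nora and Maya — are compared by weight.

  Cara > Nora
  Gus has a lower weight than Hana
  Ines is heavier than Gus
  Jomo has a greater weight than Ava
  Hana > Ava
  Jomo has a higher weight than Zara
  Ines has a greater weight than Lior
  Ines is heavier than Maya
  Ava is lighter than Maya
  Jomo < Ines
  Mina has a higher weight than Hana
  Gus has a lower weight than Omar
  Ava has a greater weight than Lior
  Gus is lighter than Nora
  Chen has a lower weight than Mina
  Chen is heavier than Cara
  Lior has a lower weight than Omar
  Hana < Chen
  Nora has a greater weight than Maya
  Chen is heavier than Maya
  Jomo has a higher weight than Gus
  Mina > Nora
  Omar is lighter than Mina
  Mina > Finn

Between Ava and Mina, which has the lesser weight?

Ava

Ava < Maya and Maya < Nora give Ava < Nora.
With Nora < Cara: Ava < Maya < Nora < Cara.
Then Cara < Chen extends the chain to Chen.
Then Chen < Mina extends the chain to Mina.
So Ava < Mina; Ava is the lighter of the two.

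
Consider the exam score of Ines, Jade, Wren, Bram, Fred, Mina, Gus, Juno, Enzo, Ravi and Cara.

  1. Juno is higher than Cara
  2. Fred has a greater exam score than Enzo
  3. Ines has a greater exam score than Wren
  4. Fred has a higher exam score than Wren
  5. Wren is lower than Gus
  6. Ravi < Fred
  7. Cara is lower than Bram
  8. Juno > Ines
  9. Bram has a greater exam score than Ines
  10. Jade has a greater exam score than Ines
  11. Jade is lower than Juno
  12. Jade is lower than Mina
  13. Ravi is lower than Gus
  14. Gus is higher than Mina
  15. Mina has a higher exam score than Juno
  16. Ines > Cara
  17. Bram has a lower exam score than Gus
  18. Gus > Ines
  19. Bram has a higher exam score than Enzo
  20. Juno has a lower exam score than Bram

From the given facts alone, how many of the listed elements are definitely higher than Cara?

6

Directly above Cara: Ines, Juno, Bram.
One step further: Jade, Mina, Gus (6 so far).
Nothing else is reachable above Cara; 6 in all.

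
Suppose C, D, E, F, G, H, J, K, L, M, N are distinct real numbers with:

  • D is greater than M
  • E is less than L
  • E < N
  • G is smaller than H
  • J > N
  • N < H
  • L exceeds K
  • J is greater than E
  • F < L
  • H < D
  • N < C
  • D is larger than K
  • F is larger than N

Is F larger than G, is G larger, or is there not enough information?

undetermined

Following every chain through G: above G we get H, D.
F is not reached, and no chain runs the other way from F to G.
So the given relations leave the order of G and F undetermined.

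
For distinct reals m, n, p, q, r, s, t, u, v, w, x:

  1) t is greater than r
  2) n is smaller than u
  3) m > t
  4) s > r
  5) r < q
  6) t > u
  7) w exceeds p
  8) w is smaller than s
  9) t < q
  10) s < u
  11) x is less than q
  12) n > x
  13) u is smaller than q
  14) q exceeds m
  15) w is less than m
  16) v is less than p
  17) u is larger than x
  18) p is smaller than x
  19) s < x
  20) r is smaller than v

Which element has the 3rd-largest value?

Piecing the relations together gives one ordering: r < v < p < w < s < x < n < u < t < m < q.
Counting 3 from the largest end gives t.

t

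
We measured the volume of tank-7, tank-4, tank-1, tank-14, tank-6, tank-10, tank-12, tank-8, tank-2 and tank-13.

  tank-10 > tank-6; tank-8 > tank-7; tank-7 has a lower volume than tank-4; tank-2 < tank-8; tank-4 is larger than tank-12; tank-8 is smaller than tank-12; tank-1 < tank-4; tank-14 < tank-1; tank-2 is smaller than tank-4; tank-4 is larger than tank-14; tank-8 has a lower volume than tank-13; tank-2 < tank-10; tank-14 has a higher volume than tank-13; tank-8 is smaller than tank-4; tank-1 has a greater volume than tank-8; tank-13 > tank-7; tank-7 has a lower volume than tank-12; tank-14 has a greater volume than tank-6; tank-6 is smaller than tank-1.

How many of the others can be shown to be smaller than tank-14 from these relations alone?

5

Directly below tank-14: tank-13, tank-6.
One step further: tank-7, tank-8 (4 so far).
One step further: tank-2 (5 so far).
Nothing else is reachable below tank-14; 5 in all.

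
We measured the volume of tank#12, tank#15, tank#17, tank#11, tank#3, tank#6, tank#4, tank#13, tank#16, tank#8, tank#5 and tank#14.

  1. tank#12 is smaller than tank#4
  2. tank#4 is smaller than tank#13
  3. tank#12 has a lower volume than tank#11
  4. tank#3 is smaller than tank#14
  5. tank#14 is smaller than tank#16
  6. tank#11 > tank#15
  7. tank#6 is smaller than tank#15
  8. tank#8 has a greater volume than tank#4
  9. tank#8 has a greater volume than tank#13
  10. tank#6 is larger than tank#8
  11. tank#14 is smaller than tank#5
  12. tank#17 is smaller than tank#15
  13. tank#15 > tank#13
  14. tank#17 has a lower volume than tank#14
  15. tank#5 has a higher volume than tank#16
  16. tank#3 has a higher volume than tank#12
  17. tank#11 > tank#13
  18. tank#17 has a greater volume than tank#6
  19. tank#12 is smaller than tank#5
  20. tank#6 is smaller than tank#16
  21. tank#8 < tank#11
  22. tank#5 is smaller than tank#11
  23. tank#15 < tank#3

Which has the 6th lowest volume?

tank#17

The consecutive relations fix a unique order: tank#12 < tank#4 < tank#13 < tank#8 < tank#6 < tank#17 < tank#15 < tank#3 < tank#14 < tank#16 < tank#5 < tank#11.
Counting 6 from the smallest end gives tank#17.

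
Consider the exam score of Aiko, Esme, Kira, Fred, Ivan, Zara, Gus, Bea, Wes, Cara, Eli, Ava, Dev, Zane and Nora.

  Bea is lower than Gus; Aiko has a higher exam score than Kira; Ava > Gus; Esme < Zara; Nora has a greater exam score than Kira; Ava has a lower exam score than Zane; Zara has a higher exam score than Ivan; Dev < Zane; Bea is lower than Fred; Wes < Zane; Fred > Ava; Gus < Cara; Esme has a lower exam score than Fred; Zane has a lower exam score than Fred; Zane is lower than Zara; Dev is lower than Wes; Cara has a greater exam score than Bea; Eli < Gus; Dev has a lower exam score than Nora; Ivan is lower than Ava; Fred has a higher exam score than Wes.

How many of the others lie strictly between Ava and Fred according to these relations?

The relations place Ava below Fred. An element lies strictly between them when it is forced above Ava and also forced below Fred.
Above Ava: {Zane, Zara}. Below Fred: {Dev, Ivan, Wes, Bea, Eli, Gus, Esme, Zane}.
Intersection: {Zane} — 1.

1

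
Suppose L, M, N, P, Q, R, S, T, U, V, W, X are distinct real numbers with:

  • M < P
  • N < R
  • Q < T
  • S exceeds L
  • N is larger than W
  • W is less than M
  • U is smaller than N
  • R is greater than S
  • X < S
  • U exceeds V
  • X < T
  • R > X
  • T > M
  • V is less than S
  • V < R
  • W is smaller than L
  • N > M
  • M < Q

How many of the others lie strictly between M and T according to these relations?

1

Chaining upward from M reaches: Q, N, P, R.
Chaining downward from T reaches: X, W, Q.
Strictly between M and T are those in both lists: Q — 1 element.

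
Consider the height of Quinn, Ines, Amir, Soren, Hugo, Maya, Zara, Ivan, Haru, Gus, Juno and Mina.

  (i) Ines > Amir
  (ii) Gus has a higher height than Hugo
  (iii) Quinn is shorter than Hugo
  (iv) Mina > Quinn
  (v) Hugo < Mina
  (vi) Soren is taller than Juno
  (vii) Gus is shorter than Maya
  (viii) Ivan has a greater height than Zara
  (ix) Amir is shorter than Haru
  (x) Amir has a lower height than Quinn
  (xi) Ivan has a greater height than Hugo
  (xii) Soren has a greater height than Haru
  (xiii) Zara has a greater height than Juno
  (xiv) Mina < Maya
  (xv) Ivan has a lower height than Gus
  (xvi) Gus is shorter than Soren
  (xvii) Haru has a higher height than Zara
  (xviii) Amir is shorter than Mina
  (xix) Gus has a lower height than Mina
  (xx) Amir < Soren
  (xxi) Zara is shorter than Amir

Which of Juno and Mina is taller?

Chaining the given relations: Juno < Zara < Amir < Quinn < Hugo < Ivan < Gus < Mina.
So Juno < Mina; Mina is the taller of the two.

Mina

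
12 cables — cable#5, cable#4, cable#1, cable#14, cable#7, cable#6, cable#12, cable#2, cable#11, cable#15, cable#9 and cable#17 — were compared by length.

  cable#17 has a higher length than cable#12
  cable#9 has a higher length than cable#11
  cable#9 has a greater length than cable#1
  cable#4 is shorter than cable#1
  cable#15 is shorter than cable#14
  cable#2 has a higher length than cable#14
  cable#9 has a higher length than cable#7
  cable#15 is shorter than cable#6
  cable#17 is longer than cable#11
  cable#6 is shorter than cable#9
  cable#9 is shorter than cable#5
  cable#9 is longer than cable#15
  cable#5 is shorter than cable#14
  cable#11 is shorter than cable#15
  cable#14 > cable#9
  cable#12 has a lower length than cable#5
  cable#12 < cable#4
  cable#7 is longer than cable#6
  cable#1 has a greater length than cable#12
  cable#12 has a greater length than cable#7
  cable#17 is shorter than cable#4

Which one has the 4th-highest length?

Piecing the relations together gives one ordering: cable#11 < cable#15 < cable#6 < cable#7 < cable#12 < cable#17 < cable#4 < cable#1 < cable#9 < cable#5 < cable#14 < cable#2.
Counting 4 from the largest end gives cable#9.

cable#9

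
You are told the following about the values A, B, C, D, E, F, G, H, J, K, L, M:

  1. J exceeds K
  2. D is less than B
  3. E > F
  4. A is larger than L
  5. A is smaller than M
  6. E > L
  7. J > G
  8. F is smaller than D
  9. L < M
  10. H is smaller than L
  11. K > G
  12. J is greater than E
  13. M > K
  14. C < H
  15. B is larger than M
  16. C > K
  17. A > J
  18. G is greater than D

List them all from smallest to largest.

F < D < G < K < C < H < L < E < J < A < M < B

Nothing is placed below F, so it is least; from there F < D; D < G; G < K; K < C; C < H; H < L; L < E; E < J; J < A; A < M; M < B, each given directly.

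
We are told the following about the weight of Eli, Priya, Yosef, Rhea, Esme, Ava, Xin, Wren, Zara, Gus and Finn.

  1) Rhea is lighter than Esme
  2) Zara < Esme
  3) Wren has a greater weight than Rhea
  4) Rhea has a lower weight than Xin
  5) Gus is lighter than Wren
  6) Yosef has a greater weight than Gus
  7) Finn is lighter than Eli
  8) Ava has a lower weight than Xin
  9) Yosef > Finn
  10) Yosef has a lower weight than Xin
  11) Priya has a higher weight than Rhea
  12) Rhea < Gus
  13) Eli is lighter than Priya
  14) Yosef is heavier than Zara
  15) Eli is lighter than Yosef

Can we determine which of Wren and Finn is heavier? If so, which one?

Following every chain through Finn: above Finn we get Eli, Priya, Yosef, Xin.
Wren is not reached, and no chain runs the other way from Wren to Finn.
So the given relations leave the order of Finn and Wren undetermined.

undetermined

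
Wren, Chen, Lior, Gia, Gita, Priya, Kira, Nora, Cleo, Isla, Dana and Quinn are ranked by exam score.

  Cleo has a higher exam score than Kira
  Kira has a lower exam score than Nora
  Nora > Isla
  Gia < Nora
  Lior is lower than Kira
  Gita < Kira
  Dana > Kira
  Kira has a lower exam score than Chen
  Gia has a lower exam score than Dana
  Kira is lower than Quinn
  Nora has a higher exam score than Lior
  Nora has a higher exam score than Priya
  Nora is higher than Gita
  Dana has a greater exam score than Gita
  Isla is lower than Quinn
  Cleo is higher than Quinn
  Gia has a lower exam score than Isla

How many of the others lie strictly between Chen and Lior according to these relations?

1

The relations place Lior below Chen. An element lies strictly between them when it is forced above Lior and also forced below Chen.
Above Lior: {Kira, Quinn, Dana, Nora, Cleo}. Below Chen: {Gita, Kira}.
Intersection: {Kira} — 1.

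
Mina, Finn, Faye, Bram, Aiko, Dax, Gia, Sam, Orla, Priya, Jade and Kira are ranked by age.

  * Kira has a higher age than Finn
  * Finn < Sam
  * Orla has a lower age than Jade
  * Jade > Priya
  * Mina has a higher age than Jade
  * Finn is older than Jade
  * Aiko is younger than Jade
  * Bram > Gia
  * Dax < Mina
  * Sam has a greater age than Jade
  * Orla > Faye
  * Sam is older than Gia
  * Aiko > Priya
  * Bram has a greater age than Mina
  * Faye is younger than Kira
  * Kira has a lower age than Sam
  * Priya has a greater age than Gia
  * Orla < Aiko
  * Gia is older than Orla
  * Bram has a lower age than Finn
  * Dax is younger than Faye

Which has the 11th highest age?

The consecutive relations fix a unique order: Dax < Faye < Orla < Gia < Priya < Aiko < Jade < Mina < Bram < Finn < Kira < Sam.
Counting 11 from the largest end gives Faye.

Faye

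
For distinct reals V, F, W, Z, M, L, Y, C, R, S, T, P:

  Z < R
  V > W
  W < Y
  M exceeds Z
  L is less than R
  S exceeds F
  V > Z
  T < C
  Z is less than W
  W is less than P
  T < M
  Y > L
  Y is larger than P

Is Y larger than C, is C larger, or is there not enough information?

undetermined

Following every chain through Y: below Y we get Z, L, W, P.
C is not reached, and no chain runs the other way from C to Y.
So the given relations leave the order of Y and C undetermined.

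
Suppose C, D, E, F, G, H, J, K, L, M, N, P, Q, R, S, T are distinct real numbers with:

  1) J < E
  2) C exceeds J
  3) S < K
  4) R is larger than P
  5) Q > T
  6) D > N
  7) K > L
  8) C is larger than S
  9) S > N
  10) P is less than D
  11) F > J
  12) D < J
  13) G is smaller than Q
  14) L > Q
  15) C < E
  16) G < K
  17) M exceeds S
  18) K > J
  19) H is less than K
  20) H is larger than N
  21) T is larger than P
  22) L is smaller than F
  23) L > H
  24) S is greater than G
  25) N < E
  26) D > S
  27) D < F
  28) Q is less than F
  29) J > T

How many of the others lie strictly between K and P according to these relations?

The relations place P below K. An element lies strictly between them when it is forced above P and also forced below K.
Above P: {T, Q, L, D, J, F, R, C, E}. Below K: {N, T, G, S, Q, H, L, D, J}.
Intersection: {T, Q, L, D, J} — 5.

5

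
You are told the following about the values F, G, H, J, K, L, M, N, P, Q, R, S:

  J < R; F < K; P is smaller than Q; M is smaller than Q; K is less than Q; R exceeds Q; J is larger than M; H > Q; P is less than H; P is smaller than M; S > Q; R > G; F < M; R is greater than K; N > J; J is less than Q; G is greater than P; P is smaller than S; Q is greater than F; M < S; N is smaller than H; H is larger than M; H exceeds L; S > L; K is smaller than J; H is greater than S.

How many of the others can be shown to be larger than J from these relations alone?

From J the given relations immediately reach Q, R, N.
From those, S, H — 5 in total.
No other element is forced above J by the given relations, so the count is 5.

5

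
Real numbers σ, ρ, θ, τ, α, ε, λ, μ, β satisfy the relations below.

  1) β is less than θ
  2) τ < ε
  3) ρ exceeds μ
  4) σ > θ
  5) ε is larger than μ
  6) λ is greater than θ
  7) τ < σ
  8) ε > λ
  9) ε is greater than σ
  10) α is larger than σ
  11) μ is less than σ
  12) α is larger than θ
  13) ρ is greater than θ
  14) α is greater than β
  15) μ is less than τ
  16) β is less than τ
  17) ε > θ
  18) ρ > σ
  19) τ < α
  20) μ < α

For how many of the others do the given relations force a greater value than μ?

5

The elements the relations force above μ are τ, σ, ε, α, ρ — no chain reaches any other.
That is 5.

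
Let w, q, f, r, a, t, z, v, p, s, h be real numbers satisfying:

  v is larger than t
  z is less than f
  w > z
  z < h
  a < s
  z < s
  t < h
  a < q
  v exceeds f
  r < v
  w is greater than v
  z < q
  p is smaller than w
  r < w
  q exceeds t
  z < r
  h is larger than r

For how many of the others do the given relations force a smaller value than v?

4

Directly below v: t, r, f.
One step further: z (4 so far).
No other element is forced below v by the given relations, so the count is 4.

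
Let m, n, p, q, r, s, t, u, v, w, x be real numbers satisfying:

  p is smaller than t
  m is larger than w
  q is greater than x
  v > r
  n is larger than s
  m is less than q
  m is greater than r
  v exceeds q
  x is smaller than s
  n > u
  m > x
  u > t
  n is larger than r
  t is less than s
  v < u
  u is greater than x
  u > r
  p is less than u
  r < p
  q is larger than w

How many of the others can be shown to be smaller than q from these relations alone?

4

From q the given relations immediately reach w, x, m.
From those, r — 4 in total.
No other element is forced below q by the given relations, so the count is 4.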